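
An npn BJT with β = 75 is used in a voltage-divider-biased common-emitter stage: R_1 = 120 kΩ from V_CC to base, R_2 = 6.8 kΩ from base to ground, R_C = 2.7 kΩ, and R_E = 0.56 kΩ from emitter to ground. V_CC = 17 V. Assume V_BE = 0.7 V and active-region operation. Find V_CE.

V_CE ≈ 16 V

Thevenize the base divider: V_Th = V_CC·R_2/(R_1+R_2) = 17×6.8/127 = 0.912 V, R_Th = R_1‖R_2 = 6.44 kΩ.
Base-emitter loop: V_Th = I_B·R_Th + V_BE + (β+1)I_B·R_E, so I_B = (0.912 − 0.7) / (6.44 + 76×0.56) = 0.00432 mA.
I_C = β·I_B = 75×0.00432 = 0.324 mA, and I_E = (β+1)I_B = 0.328 mA.
V_CE = V_CC − I_C·R_C − I_E·R_E = 17 − 0.324×2.7 − 0.328×0.56 = 15.9 V.
V_CE = 15.9 V > 0.2 V confirms active-region operation.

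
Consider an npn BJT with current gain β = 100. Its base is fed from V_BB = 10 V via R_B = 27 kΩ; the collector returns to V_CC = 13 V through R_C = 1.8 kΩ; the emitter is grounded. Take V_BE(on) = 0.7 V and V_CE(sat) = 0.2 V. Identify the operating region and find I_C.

saturation; I_C ≈ 7.1 mA

Assume active: I_B = (10 − 0.7)/27 = 0.344 mA, giving I_C = β·I_B = 34.4 mA.
But then V_CE = 13 − 34.4×1.8 = -49 V < V_CE(sat) = 0.2 V — impossible in the active region.
So the transistor is saturated. With V_CE = 0.2 V, I_C = (V_CC − 0.2)/R_C = 12.8/1.8 = 7.11 mA.
Check: β·I_B = 34.4 mA > I_C = 7.11 mA, confirming saturation.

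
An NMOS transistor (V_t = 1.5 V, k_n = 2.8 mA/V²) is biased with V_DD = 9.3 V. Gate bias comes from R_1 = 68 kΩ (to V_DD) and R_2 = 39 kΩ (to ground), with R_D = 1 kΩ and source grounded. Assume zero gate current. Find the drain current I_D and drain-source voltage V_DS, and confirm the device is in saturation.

I_D ≈ 5 mA, V_DS ≈ 4.3 V

V_G = V_DD·R_2/(R_1+R_2) = 9.3×39/107 = 3.39 V. With the source grounded, V_GS = V_G = 3.39 V.
Assume saturation: I_D = (k_n/2)(V_GS − V_t)² = (2.8/2)×(3.39 − 1.5)² = 1.4×1.89² = 5 mA.
V_DS = V_DD − I_D·R_D = 9.3 − 5×1 = 4.3 V.
Saturation requires V_DS ≥ V_GS − V_t = 1.89 V; 4.3 ≥ 1.89 ✓.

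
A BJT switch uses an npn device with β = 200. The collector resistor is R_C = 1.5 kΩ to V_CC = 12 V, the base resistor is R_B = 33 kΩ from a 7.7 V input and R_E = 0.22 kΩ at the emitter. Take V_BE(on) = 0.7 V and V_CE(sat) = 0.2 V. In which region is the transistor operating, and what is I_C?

saturation; I_C ≈ 6.8 mA

Assume active: I_B = (7.7 − 0.7)/(33 + 201×0.22) = 0.0907 mA, I_C = β·I_B = 18.1 mA.
Then V_CE = 12 − 18.1×1.5 − 18.2×0.22 = -19.2 V < 0.2 V — the active assumption fails.
Re-solve with V_CE = 0.2 V. KCL at the emitter: V_E/R_E = (V_BB−0.7−V_E)/R_B + (V_CC−0.2−V_E)/R_C, giving V_E = 1.54 V.
I_C = (V_CC − 0.2 − V_E)/R_C = (11.8 − 1.54)/1.5 = 6.84 mA.
Check: I_B = (7 − 1.54)/33 = 0.165 mA, and β·I_B = 33.1 mA > I_C, confirming saturation.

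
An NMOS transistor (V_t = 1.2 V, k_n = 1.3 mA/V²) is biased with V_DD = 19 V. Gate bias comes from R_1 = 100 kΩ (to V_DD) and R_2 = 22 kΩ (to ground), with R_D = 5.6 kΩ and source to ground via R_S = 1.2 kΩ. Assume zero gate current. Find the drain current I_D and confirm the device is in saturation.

I_D ≈ 0.88 mA

V_G = V_DD·R_2/(R_1+R_2) = 19×22/122 = 3.43 V.
Assume saturation: I_D = (k_n/2)(V_GS − V_t)² with V_GS = V_G − I_D·R_S = 3.43 − 1.2·I_D.
Substituting gives 0.936·I_D² − 4.47·I_D + 3.22 = 0, with roots I_D = 0.884 or 3.9 mA.
The root I_D = 3.9 mA gives V_GS = -1.25 V ≤ V_t, so take I_D = 0.884 mA.
Then V_GS = 2.37 V and V_DS = V_DD − I_D(R_D+R_S) = 19 − 0.884×6.8 = 13 V.
Saturation requires V_DS ≥ V_GS − V_t = 1.17 V; 13 ≥ 1.17 ✓.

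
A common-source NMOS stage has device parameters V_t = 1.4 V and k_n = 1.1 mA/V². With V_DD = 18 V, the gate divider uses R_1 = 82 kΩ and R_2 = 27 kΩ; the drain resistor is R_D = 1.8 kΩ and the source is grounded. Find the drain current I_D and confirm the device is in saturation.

I_D ≈ 5.1 mA

V_G = V_DD·R_2/(R_1+R_2) = 18×27/109 = 4.46 V. With the source grounded, V_GS = V_G = 4.46 V.
Assume saturation: I_D = (k_n/2)(V_GS − V_t)² = (1.1/2)×(4.46 − 1.4)² = 0.55×3.06² = 5.15 mA.
V_DS = V_DD − I_D·R_D = 18 − 5.15×1.8 = 8.74 V.
Saturation requires V_DS ≥ V_GS − V_t = 3.06 V; 8.74 ≥ 3.06 ✓.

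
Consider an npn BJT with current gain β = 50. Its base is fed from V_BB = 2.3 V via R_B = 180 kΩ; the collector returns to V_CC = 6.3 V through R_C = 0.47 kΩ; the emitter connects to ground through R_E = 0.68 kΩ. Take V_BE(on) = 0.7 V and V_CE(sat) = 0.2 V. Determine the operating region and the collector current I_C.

active; I_C ≈ 0.37 mA

Assume active. Base-emitter loop: I_B = (V_BB − V_BE)/(R_B + (β+1)R_E) = (2.3 − 0.7)/(180 + 51×0.68) = 0.00745 mA.
I_C = β·I_B = 50×0.00745 = 0.373 mA.
V_CE = V_CC − I_C·R_C − I_E·R_E = 6.3 − 0.373×0.47 − 0.38×0.68 = 5.87 V > V_CE(sat), so the active-region assumption holds.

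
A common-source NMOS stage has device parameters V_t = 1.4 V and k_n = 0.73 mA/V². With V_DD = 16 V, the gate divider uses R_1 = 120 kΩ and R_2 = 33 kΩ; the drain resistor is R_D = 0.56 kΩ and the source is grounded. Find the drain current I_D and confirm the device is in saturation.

I_D ≈ 1.5 mA

V_G = V_DD·R_2/(R_1+R_2) = 16×33/153 = 3.45 V. With the source grounded, V_GS = V_G = 3.45 V.
Assume saturation: I_D = (k_n/2)(V_GS − V_t)² = (0.73/2)×(3.45 − 1.4)² = 0.365×2.05² = 1.54 mA.
V_DS = V_DD − I_D·R_D = 16 − 1.54×0.56 = 15.1 V.
Saturation requires V_DS ≥ V_GS − V_t = 2.05 V; 15.1 ≥ 2.05 ✓.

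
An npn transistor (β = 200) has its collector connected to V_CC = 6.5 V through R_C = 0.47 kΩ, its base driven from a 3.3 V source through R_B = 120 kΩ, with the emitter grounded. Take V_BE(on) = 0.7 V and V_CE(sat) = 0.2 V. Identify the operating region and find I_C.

Assume active. Base-emitter loop: I_B = (V_BB − V_BE)/R_B = (3.3 − 0.7)/120 = 0.0217 mA.
I_C = β·I_B = 200×0.0217 = 4.33 mA.
V_CE = V_CC − I_C·R_C = 6.5 − 4.33×0.47 = 4.46 V > V_CE(sat), so the active-region assumption holds.

active; I_C ≈ 4.3 mA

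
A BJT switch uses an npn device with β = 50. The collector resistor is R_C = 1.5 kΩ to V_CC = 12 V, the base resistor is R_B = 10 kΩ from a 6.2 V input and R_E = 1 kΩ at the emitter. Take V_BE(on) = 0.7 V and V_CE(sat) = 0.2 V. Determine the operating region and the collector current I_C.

active; I_C ≈ 4.5 mA

Assume active. Base-emitter loop: I_B = (V_BB − V_BE)/(R_B + (β+1)R_E) = (6.2 − 0.7)/(10 + 51×1) = 0.0902 mA.
I_C = β·I_B = 50×0.0902 = 4.51 mA.
V_CE = V_CC − I_C·R_C − I_E·R_E = 12 − 4.51×1.5 − 4.6×1 = 0.639 V > V_CE(sat), so the active-region assumption holds.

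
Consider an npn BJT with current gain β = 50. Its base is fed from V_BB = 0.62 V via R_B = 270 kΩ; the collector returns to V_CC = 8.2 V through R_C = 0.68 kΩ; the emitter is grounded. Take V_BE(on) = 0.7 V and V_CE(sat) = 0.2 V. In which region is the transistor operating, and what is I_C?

cutoff; I_C ≈ 0

V_BB = 0.62 V ≤ V_BE(on) = 0.7 V, so the base-emitter junction is not forward biased.
The transistor is in cutoff: I_B = I_C = 0.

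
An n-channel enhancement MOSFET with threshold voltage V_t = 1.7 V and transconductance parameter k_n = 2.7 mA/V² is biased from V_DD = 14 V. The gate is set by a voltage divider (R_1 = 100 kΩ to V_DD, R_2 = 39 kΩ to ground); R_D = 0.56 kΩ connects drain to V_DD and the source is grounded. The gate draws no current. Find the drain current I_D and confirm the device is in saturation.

I_D ≈ 6.7 mA

V_G = V_DD·R_2/(R_1+R_2) = 14×39/139 = 3.93 V. With the source grounded, V_GS = V_G = 3.93 V.
Assume saturation: I_D = (k_n/2)(V_GS − V_t)² = (2.7/2)×(3.93 − 1.7)² = 1.35×2.23² = 6.7 mA.
V_DS = V_DD − I_D·R_D = 14 − 6.7×0.56 = 10.2 V.
Saturation requires V_DS ≥ V_GS − V_t = 2.23 V; 10.2 ≥ 2.23 ✓.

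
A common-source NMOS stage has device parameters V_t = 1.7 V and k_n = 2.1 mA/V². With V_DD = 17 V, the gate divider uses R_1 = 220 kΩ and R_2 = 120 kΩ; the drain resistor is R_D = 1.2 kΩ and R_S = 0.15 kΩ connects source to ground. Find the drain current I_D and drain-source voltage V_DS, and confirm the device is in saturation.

V_G = V_DD·R_2/(R_1+R_2) = 17×120/340 = 6 V.
Assume saturation: I_D = (k_n/2)(V_GS − V_t)² with V_GS = V_G − I_D·R_S = 6 − 0.15·I_D.
Substituting gives 0.0236·I_D² − 2.35·I_D + 19.4 = 0, with roots I_D = 9.07 or 90.6 mA.
The root I_D = 90.6 mA gives V_GS = -7.59 V ≤ V_t, so take I_D = 9.07 mA.
Then V_GS = 4.64 V and V_DS = V_DD − I_D(R_D+R_S) = 17 − 9.07×1.35 = 4.75 V.
Saturation requires V_DS ≥ V_GS − V_t = 2.94 V; 4.75 ≥ 2.94 ✓.

I_D ≈ 9.1 mA, V_DS ≈ 4.8 V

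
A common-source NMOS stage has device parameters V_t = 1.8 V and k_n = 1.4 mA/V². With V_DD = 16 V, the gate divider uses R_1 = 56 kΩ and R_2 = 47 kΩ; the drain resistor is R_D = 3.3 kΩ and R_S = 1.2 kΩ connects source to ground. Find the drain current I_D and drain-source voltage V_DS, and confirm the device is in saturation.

I_D ≈ 2.9 mA, V_DS ≈ 3 V

V_G = V_DD·R_2/(R_1+R_2) = 16×47/103 = 7.3 V.
Assume saturation: I_D = (k_n/2)(V_GS − V_t)² with V_GS = V_G − I_D·R_S = 7.3 − 1.2·I_D.
Substituting gives 1.01·I_D² − 10.2·I_D + 21.2 = 0, with roots I_D = 2.89 or 7.27 mA.
The root I_D = 7.27 mA gives V_GS = -1.42 V ≤ V_t, so take I_D = 2.89 mA.
Then V_GS = 3.83 V and V_DS = V_DD − I_D(R_D+R_S) = 16 − 2.89×4.5 = 2.99 V.
Saturation requires V_DS ≥ V_GS − V_t = 2.03 V; 2.99 ≥ 2.03 ✓.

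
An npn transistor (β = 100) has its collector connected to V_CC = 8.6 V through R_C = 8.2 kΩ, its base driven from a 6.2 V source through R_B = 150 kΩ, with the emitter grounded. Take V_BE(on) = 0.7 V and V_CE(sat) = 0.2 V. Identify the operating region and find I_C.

saturation; I_C ≈ 1 mA

Assume active: I_B = (6.2 − 0.7)/150 = 0.0367 mA, giving I_C = β·I_B = 3.67 mA.
But then V_CE = 8.6 − 3.67×8.2 = -21.5 V < V_CE(sat) = 0.2 V — impossible in the active region.
So the transistor is saturated. With V_CE = 0.2 V, I_C = (V_CC − 0.2)/R_C = 8.4/8.2 = 1.02 mA.
Check: β·I_B = 3.67 mA > I_C = 1.02 mA, confirming saturation.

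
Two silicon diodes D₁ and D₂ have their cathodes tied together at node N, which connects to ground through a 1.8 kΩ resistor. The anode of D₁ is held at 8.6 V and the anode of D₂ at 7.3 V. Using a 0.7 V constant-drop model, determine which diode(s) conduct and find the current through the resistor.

Assume both conduct. Then node N would need to be at both 8.6−0.7 = 7.9 V and 7.3−0.7 = 6.6 V, which is impossible.
Assume only D₁ conducts: V_N = 8.6 − 0.7 = 7.9 V, so I_R = 7.9/1.8 = 4.39 mA.
Check D₂: its anode-to-cathode voltage is 7.3 − 7.9 = -0.6 V < 0.7 V, so it is off. The assumption is consistent.

Only D₁ conducts; I_R ≈ 4.4 mA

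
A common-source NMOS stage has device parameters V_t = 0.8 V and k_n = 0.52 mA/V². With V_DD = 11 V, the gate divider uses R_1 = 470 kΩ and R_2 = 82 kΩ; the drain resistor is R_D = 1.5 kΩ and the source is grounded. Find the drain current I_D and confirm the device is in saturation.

V_G = V_DD·R_2/(R_1+R_2) = 11×82/552 = 1.63 V. With the source grounded, V_GS = V_G = 1.63 V.
Assume saturation: I_D = (k_n/2)(V_GS − V_t)² = (0.52/2)×(1.63 − 0.8)² = 0.26×0.834² = 0.181 mA.
V_DS = V_DD − I_D·R_D = 11 − 0.181×1.5 = 10.7 V.
Saturation requires V_DS ≥ V_GS − V_t = 0.834 V; 10.7 ≥ 0.834 ✓.

I_D ≈ 0.18 mA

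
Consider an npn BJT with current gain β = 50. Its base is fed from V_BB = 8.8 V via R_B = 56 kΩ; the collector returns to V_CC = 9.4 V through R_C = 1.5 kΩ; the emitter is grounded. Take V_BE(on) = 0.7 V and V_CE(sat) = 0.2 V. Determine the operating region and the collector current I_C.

Assume active: I_B = (8.8 − 0.7)/56 = 0.145 mA, giving I_C = β·I_B = 7.23 mA.
But then V_CE = 9.4 − 7.23×1.5 = -1.45 V < V_CE(sat) = 0.2 V — impossible in the active region.
So the transistor is saturated. With V_CE = 0.2 V, I_C = (V_CC − 0.2)/R_C = 9.2/1.5 = 6.13 mA.
Check: β·I_B = 7.23 mA > I_C = 6.13 mA, confirming saturation.

saturation; I_C ≈ 6.1 mA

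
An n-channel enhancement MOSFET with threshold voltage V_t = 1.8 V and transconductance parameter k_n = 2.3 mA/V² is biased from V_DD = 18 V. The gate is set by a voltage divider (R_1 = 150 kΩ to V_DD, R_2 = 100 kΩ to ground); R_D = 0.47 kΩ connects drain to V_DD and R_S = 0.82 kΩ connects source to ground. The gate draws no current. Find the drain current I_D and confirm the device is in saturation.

I_D ≈ 4.2 mA

V_G = V_DD·R_2/(R_1+R_2) = 18×100/250 = 7.2 V.
Assume saturation: I_D = (k_n/2)(V_GS − V_t)² with V_GS = V_G − I_D·R_S = 7.2 − 0.82·I_D.
Substituting gives 0.773·I_D² − 11.2·I_D + 33.5 = 0, with roots I_D = 4.24 or 10.2 mA.
The root I_D = 10.2 mA gives V_GS = -1.18 V ≤ V_t, so take I_D = 4.24 mA.
Then V_GS = 3.72 V and V_DS = V_DD − I_D(R_D+R_S) = 18 − 4.24×1.29 = 12.5 V.
Saturation requires V_DS ≥ V_GS − V_t = 1.92 V; 12.5 ≥ 1.92 ✓.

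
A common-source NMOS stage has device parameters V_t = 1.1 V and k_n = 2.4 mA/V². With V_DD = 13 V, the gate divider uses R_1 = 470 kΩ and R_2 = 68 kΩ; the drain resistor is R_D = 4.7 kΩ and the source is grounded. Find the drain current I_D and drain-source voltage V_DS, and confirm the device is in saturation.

V_G = V_DD·R_2/(R_1+R_2) = 13×68/538 = 1.64 V. With the source grounded, V_GS = V_G = 1.64 V.
Assume saturation: I_D = (k_n/2)(V_GS − V_t)² = (2.4/2)×(1.64 − 1.1)² = 1.2×0.543² = 0.354 mA.
V_DS = V_DD − I_D·R_D = 13 − 0.354×4.7 = 11.3 V.
Saturation requires V_DS ≥ V_GS − V_t = 0.543 V; 11.3 ≥ 0.543 ✓.

I_D ≈ 0.35 mA, V_DS ≈ 11 V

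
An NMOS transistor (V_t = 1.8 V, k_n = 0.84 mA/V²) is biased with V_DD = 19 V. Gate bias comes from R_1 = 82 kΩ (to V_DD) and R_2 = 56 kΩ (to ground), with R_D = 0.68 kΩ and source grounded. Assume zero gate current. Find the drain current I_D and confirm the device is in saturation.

V_G = V_DD·R_2/(R_1+R_2) = 19×56/138 = 7.71 V. With the source grounded, V_GS = V_G = 7.71 V.
Assume saturation: I_D = (k_n/2)(V_GS − V_t)² = (0.84/2)×(7.71 − 1.8)² = 0.42×5.91² = 14.7 mA.
V_DS = V_DD − I_D·R_D = 19 − 14.7×0.68 = 9.02 V.
Saturation requires V_DS ≥ V_GS − V_t = 5.91 V; 9.02 ≥ 5.91 ✓.

I_D ≈ 15 mA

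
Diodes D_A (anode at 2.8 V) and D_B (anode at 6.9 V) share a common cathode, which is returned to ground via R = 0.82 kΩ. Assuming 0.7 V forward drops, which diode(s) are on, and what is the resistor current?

Only D_B conducts; I_R ≈ 7.6 mA

Assume both conduct. Then node N would need to be at both 2.8−0.7 = 2.1 V and 6.9−0.7 = 6.2 V, which is impossible.
Assume only D_B conducts: V_N = 6.9 − 0.7 = 6.2 V, so I_R = 6.2/0.82 = 7.56 mA.
Check D_A: its anode-to-cathode voltage is 2.8 − 6.2 = -3.4 V < 0.7 V, so it is off. The assumption is consistent.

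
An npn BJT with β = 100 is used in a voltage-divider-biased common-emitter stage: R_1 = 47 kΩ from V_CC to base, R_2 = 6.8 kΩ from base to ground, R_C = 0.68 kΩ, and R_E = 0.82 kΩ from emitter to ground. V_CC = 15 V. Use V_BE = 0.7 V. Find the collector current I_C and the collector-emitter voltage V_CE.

Thevenize the base divider: V_Th = V_CC·R_2/(R_1+R_2) = 15×6.8/53.8 = 1.9 V, R_Th = R_1‖R_2 = 5.94 kΩ.
Base-emitter loop: V_Th = I_B·R_Th + V_BE + (β+1)I_B·R_E, so I_B = (1.9 − 0.7) / (5.94 + 101×0.82) = 0.0135 mA.
I_C = β·I_B = 100×0.0135 = 1.35 mA, and I_E = (β+1)I_B = 1.36 mA.
V_CE = V_CC − I_C·R_C − I_E·R_E = 15 − 1.35×0.68 − 1.36×0.82 = 13 V.
V_CE = 13 V > 0.2 V confirms active-region operation.

I_C ≈ 1.3 mA, V_CE ≈ 13 V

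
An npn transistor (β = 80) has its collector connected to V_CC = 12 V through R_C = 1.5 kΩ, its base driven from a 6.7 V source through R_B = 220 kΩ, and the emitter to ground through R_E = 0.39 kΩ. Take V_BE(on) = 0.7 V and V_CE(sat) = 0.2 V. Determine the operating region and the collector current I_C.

Assume active. Base-emitter loop: I_B = (V_BB − V_BE)/(R_B + (β+1)R_E) = (6.7 − 0.7)/(220 + 81×0.39) = 0.0238 mA.
I_C = β·I_B = 80×0.0238 = 1.91 mA.
V_CE = V_CC − I_C·R_C − I_E·R_E = 12 − 1.91×1.5 − 1.93×0.39 = 8.38 V > V_CE(sat), so the active-region assumption holds.

active; I_C ≈ 1.9 mA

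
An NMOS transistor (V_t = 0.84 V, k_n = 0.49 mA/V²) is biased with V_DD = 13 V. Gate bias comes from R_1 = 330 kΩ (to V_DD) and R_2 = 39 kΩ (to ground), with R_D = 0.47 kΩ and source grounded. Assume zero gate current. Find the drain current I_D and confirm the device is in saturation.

I_D ≈ 0.07 mA

V_G = V_DD·R_2/(R_1+R_2) = 13×39/369 = 1.37 V. With the source grounded, V_GS = V_G = 1.37 V.
Assume saturation: I_D = (k_n/2)(V_GS − V_t)² = (0.49/2)×(1.37 − 0.84)² = 0.245×0.534² = 0.0699 mA.
V_DS = V_DD − I_D·R_D = 13 − 0.0699×0.47 = 13 V.
Saturation requires V_DS ≥ V_GS − V_t = 0.534 V; 13 ≥ 0.534 ✓.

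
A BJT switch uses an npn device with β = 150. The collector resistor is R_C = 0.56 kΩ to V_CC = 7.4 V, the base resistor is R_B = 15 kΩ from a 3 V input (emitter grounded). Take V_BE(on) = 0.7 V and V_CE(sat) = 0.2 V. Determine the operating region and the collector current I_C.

Assume active: I_B = (3 − 0.7)/15 = 0.153 mA, giving I_C = β·I_B = 23 mA.
But then V_CE = 7.4 − 23×0.56 = -5.48 V < V_CE(sat) = 0.2 V — impossible in the active region.
So the transistor is saturated. With V_CE = 0.2 V, I_C = (V_CC − 0.2)/R_C = 7.2/0.56 = 12.9 mA.
Check: β·I_B = 23 mA > I_C = 12.9 mA, confirming saturation.

saturation; I_C ≈ 13 mA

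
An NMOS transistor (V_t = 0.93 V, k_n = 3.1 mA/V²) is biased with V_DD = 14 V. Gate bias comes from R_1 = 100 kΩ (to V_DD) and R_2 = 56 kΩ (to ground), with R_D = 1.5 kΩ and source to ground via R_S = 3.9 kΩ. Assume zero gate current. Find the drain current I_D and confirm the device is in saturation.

I_D ≈ 0.86 mA

V_G = V_DD·R_2/(R_1+R_2) = 14×56/156 = 5.03 V.
Assume saturation: I_D = (k_n/2)(V_GS − V_t)² with V_GS = V_G − I_D·R_S = 5.03 − 3.9·I_D.
Substituting gives 23.6·I_D² − 50.5·I_D + 26 = 0, with roots I_D = 0.859 or 1.28 mA.
The root I_D = 1.28 mA gives V_GS = 0.02 V ≤ V_t, so take I_D = 0.859 mA.
Then V_GS = 1.67 V and V_DS = V_DD − I_D(R_D+R_S) = 14 − 0.859×5.4 = 9.36 V.
Saturation requires V_DS ≥ V_GS − V_t = 0.745 V; 9.36 ≥ 0.745 ✓.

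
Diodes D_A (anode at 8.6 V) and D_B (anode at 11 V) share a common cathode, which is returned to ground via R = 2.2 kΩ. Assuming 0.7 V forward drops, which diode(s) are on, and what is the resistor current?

Only D_B conducts; I_R ≈ 4.7 mA

Assume both conduct. Then node N would need to be at both 8.6−0.7 = 7.9 V and 11−0.7 = 10.3 V, which is impossible.
Assume only D_B conducts: V_N = 11 − 0.7 = 10.3 V, so I_R = 10.3/2.2 = 4.68 mA.
Check D_A: its anode-to-cathode voltage is 8.6 − 10.3 = -1.7 V < 0.7 V, so it is off. The assumption is consistent.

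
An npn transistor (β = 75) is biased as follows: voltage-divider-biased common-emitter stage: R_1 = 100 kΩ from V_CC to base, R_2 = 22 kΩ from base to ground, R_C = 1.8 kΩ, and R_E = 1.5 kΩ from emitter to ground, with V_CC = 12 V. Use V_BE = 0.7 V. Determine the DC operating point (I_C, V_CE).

Thevenize the base divider: V_Th = V_CC·R_2/(R_1+R_2) = 12×22/122 = 2.16 V, R_Th = R_1‖R_2 = 18 kΩ.
Base-emitter loop: V_Th = I_B·R_Th + V_BE + (β+1)I_B·R_E, so I_B = (2.16 − 0.7) / (18 + 76×1.5) = 0.0111 mA.
I_C = β·I_B = 75×0.0111 = 0.832 mA, and I_E = (β+1)I_B = 0.843 mA.
V_CE = V_CC − I_C·R_C − I_E·R_E = 12 − 0.832×1.8 − 0.843×1.5 = 9.24 V.
V_CE = 9.24 V > 0.2 V confirms active-region operation.

I_C ≈ 0.83 mA, V_CE ≈ 9.2 V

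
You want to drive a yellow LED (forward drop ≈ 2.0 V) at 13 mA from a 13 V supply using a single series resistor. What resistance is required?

R ≈ 0.85 kΩ

The resistor drops V_S − V_D = 13 − 2.0 = 11 V at 13 mA.
R = 11 V / 13 mA = 0.846 kΩ.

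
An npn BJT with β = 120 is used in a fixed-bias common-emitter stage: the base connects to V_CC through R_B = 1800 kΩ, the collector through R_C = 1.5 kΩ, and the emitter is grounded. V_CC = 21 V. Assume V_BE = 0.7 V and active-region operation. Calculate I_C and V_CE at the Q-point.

I_C ≈ 1.4 mA, V_CE ≈ 19 V

Base loop: V_CC = I_B·R_B + V_BE, so I_B = (21 − 0.7)/1800 kΩ = 0.0113 mA.
In the active region I_C = β·I_B = 120 × 0.0113 = 1.35 mA.
Collector loop: V_CE = V_CC − I_C·R_C = 21 − 1.35×1.5 = 19 V.
Since V_CE = 19 V > V_CE(sat) ≈ 0.2 V, the transistor is in the active region as assumed.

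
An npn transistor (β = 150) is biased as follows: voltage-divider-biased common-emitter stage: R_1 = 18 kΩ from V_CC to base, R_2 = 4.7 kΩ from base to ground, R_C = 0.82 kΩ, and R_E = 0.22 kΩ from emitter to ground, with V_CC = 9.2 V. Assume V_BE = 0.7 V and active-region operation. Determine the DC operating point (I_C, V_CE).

Thevenize the base divider: V_Th = V_CC·R_2/(R_1+R_2) = 9.2×4.7/22.7 = 1.9 V, R_Th = R_1‖R_2 = 3.73 kΩ.
Base-emitter loop: V_Th = I_B·R_Th + V_BE + (β+1)I_B·R_E, so I_B = (1.9 − 0.7) / (3.73 + 151×0.22) = 0.0326 mA.
I_C = β·I_B = 150×0.0326 = 4.89 mA, and I_E = (β+1)I_B = 4.92 mA.
V_CE = V_CC − I_C·R_C − I_E·R_E = 9.2 − 4.89×0.82 − 4.92×0.22 = 4.11 V.
V_CE = 4.11 V > 0.2 V confirms active-region operation.

I_C ≈ 4.9 mA, V_CE ≈ 4.1 V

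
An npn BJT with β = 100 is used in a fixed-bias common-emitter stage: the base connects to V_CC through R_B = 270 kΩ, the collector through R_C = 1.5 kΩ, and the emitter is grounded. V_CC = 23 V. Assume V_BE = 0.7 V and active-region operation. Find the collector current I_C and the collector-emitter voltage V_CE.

Base loop: V_CC = I_B·R_B + V_BE, so I_B = (23 − 0.7)/270 kΩ = 0.0826 mA.
In the active region I_C = β·I_B = 100 × 0.0826 = 8.26 mA.
Collector loop: V_CE = V_CC − I_C·R_C = 23 − 8.26×1.5 = 10.6 V.
Since V_CE = 10.6 V > V_CE(sat) ≈ 0.2 V, the transistor is in the active region as assumed.

I_C ≈ 8.3 mA, V_CE ≈ 11 V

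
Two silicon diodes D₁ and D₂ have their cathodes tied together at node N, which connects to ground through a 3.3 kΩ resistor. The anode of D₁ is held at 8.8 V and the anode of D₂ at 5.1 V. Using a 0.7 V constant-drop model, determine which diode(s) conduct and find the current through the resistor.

Only D₁ conducts; I_R ≈ 2.5 mA

Assume both conduct. Then node N would need to be at both 8.8−0.7 = 8.1 V and 5.1−0.7 = 4.4 V, which is impossible.
Assume only D₁ conducts: V_N = 8.8 − 0.7 = 8.1 V, so I_R = 8.1/3.3 = 2.45 mA.
Check D₂: its anode-to-cathode voltage is 5.1 − 8.1 = -3 V < 0.7 V, so it is off. The assumption is consistent.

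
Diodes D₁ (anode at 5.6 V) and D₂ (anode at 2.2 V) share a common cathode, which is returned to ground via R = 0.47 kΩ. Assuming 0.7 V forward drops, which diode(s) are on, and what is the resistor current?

Assume both conduct. Then node N would need to be at both 5.6−0.7 = 4.9 V and 2.2−0.7 = 1.5 V, which is impossible.
Assume only D₁ conducts: V_N = 5.6 − 0.7 = 4.9 V, so I_R = 4.9/0.47 = 10.4 mA.
Check D₂: its anode-to-cathode voltage is 2.2 − 4.9 = -2.7 V < 0.7 V, so it is off. The assumption is consistent.

Only D₁ conducts; I_R ≈ 10 mA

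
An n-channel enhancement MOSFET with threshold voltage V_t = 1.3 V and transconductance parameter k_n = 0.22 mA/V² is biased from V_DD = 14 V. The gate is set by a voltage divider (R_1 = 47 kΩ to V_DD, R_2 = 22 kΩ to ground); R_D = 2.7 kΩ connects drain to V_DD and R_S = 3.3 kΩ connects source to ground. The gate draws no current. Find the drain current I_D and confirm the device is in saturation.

V_G = V_DD·R_2/(R_1+R_2) = 14×22/69 = 4.46 V.
Assume saturation: I_D = (k_n/2)(V_GS − V_t)² with V_GS = V_G − I_D·R_S = 4.46 − 3.3·I_D.
Substituting gives 1.2·I_D² − 3.3·I_D + 1.1 = 0, with roots I_D = 0.389 or 2.36 mA.
The root I_D = 2.36 mA gives V_GS = -3.34 V ≤ V_t, so take I_D = 0.389 mA.
Then V_GS = 3.18 V and V_DS = V_DD − I_D(R_D+R_S) = 14 − 0.389×6 = 11.7 V.
Saturation requires V_DS ≥ V_GS − V_t = 1.88 V; 11.7 ≥ 1.88 ✓.

I_D ≈ 0.39 mA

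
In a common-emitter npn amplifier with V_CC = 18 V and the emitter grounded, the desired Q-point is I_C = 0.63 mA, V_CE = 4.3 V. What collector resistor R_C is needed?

R_C ≈ 22 kΩ

Collector loop: V_CC = I_C·R_C + V_CE.
R_C = (V_CC − V_CE)/I_C = (18 − 4.3)/0.63 = 21.7 kΩ.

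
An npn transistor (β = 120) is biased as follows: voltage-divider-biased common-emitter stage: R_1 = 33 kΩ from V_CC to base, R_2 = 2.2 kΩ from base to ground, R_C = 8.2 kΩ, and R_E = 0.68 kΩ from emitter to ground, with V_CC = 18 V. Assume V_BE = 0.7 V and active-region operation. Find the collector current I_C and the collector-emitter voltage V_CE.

Thevenize the base divider: V_Th = V_CC·R_2/(R_1+R_2) = 18×2.2/35.2 = 1.12 V, R_Th = R_1‖R_2 = 2.06 kΩ.
Base-emitter loop: V_Th = I_B·R_Th + V_BE + (β+1)I_B·R_E, so I_B = (1.12 − 0.7) / (2.06 + 121×0.68) = 0.00504 mA.
I_C = β·I_B = 120×0.00504 = 0.605 mA, and I_E = (β+1)I_B = 0.61 mA.
V_CE = V_CC − I_C·R_C − I_E·R_E = 18 − 0.605×8.2 − 0.61×0.68 = 12.6 V.
V_CE = 12.6 V > 0.2 V confirms active-region operation.

I_C ≈ 0.6 mA, V_CE ≈ 13 V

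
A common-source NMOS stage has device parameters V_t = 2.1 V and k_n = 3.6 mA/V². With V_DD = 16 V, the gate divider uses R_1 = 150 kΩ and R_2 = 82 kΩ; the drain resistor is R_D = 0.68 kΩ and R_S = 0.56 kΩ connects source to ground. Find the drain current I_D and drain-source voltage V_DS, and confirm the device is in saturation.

I_D ≈ 3.8 mA, V_DS ≈ 11 V

V_G = V_DD·R_2/(R_1+R_2) = 16×82/232 = 5.66 V.
Assume saturation: I_D = (k_n/2)(V_GS − V_t)² with V_GS = V_G − I_D·R_S = 5.66 − 0.56·I_D.
Substituting gives 0.564·I_D² − 8.17·I_D + 22.8 = 0, with roots I_D = 3.77 or 10.7 mA.
The root I_D = 10.7 mA gives V_GS = -0.338 V ≤ V_t, so take I_D = 3.77 mA.
Then V_GS = 3.55 V and V_DS = V_DD − I_D(R_D+R_S) = 16 − 3.77×1.24 = 11.3 V.
Saturation requires V_DS ≥ V_GS − V_t = 1.45 V; 11.3 ≥ 1.45 ✓.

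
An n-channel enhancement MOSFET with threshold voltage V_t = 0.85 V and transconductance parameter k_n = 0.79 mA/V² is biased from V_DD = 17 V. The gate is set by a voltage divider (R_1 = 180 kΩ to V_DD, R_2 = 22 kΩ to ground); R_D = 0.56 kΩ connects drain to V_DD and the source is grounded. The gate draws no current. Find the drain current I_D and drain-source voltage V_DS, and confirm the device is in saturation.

I_D ≈ 0.4 mA, V_DS ≈ 17 V

V_G = V_DD·R_2/(R_1+R_2) = 17×22/202 = 1.85 V. With the source grounded, V_GS = V_G = 1.85 V.
Assume saturation: I_D = (k_n/2)(V_GS − V_t)² = (0.79/2)×(1.85 − 0.85)² = 0.395×1² = 0.396 mA.
V_DS = V_DD − I_D·R_D = 17 − 0.396×0.56 = 16.8 V.
Saturation requires V_DS ≥ V_GS − V_t = 1 V; 16.8 ≥ 1 ✓.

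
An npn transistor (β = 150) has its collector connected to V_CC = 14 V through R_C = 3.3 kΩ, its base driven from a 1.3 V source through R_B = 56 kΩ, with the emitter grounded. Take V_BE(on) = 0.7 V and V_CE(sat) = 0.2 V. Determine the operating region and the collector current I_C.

Assume active. Base-emitter loop: I_B = (V_BB − V_BE)/R_B = (1.3 − 0.7)/56 = 0.0107 mA.
I_C = β·I_B = 150×0.0107 = 1.61 mA.
V_CE = V_CC − I_C·R_C = 14 − 1.61×3.3 = 8.7 V > V_CE(sat), so the active-region assumption holds.

active; I_C ≈ 1.6 mA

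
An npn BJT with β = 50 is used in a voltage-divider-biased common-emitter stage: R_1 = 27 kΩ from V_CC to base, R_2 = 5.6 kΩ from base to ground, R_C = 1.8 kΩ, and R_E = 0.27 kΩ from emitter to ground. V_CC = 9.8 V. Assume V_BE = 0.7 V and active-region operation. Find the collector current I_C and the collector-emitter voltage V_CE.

Thevenize the base divider: V_Th = V_CC·R_2/(R_1+R_2) = 9.8×5.6/32.6 = 1.68 V, R_Th = R_1‖R_2 = 4.64 kΩ.
Base-emitter loop: V_Th = I_B·R_Th + V_BE + (β+1)I_B·R_E, so I_B = (1.68 − 0.7) / (4.64 + 51×0.27) = 0.0534 mA.
I_C = β·I_B = 50×0.0534 = 2.67 mA, and I_E = (β+1)I_B = 2.72 mA.
V_CE = V_CC − I_C·R_C − I_E·R_E = 9.8 − 2.67×1.8 − 2.72×0.27 = 4.26 V.
V_CE = 4.26 V > 0.2 V confirms active-region operation.

I_C ≈ 2.7 mA, V_CE ≈ 4.3 V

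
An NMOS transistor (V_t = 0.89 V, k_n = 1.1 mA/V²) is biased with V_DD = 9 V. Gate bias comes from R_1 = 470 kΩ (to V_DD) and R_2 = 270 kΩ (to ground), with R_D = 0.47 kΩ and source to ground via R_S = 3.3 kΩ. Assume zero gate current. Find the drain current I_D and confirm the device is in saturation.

I_D ≈ 0.45 mA

V_G = V_DD·R_2/(R_1+R_2) = 9×270/740 = 3.28 V.
Assume saturation: I_D = (k_n/2)(V_GS − V_t)² with V_GS = V_G − I_D·R_S = 3.28 − 3.3·I_D.
Substituting gives 5.99·I_D² − 9.69·I_D + 3.15 = 0, with roots I_D = 0.451 or 1.17 mA.
The root I_D = 1.17 mA gives V_GS = -0.566 V ≤ V_t, so take I_D = 0.451 mA.
Then V_GS = 1.8 V and V_DS = V_DD − I_D(R_D+R_S) = 9 − 0.451×3.77 = 7.3 V.
Saturation requires V_DS ≥ V_GS − V_t = 0.906 V; 7.3 ≥ 0.906 ✓.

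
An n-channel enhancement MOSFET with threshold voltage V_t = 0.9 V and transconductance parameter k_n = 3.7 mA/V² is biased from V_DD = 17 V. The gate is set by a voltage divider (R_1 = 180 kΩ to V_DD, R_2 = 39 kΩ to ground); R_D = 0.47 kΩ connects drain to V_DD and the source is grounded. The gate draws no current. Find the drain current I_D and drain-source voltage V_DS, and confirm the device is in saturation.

V_G = V_DD·R_2/(R_1+R_2) = 17×39/219 = 3.03 V. With the source grounded, V_GS = V_G = 3.03 V.
Assume saturation: I_D = (k_n/2)(V_GS − V_t)² = (3.7/2)×(3.03 − 0.9)² = 1.85×2.13² = 8.37 mA.
V_DS = V_DD − I_D·R_D = 17 − 8.37×0.47 = 13.1 V.
Saturation requires V_DS ≥ V_GS − V_t = 2.13 V; 13.1 ≥ 2.13 ✓.

I_D ≈ 8.4 mA, V_DS ≈ 13 V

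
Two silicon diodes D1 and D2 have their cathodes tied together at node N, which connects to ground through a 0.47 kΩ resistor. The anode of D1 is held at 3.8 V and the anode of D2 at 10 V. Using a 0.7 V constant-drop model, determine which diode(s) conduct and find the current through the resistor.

Assume both conduct. Then node N would need to be at both 3.8−0.7 = 3.1 V and 10−0.7 = 9.3 V, which is impossible.
Assume only D2 conducts: V_N = 10 − 0.7 = 9.3 V, so I_R = 9.3/0.47 = 19.8 mA.
Check D1: its anode-to-cathode voltage is 3.8 − 9.3 = -5.5 V < 0.7 V, so it is off. The assumption is consistent.

Only D2 conducts; I_R ≈ 20 mA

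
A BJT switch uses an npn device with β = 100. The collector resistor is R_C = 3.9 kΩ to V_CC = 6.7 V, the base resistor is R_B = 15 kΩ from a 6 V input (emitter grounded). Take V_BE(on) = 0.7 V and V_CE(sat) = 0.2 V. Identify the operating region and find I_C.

saturation; I_C ≈ 1.7 mA

Assume active: I_B = (6 − 0.7)/15 = 0.353 mA, giving I_C = β·I_B = 35.3 mA.
But then V_CE = 6.7 − 35.3×3.9 = -131 V < V_CE(sat) = 0.2 V — impossible in the active region.
So the transistor is saturated. With V_CE = 0.2 V, I_C = (V_CC − 0.2)/R_C = 6.5/3.9 = 1.67 mA.
Check: β·I_B = 35.3 mA > I_C = 1.67 mA, confirming saturation.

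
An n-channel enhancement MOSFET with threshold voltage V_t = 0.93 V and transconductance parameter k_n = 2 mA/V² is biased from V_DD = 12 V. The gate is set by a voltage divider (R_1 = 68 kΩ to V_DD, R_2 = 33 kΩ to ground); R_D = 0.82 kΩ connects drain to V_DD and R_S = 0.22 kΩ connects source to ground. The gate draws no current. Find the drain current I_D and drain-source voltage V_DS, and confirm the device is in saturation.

V_G = V_DD·R_2/(R_1+R_2) = 12×33/101 = 3.92 V.
Assume saturation: I_D = (k_n/2)(V_GS − V_t)² with V_GS = V_G − I_D·R_S = 3.92 − 0.22·I_D.
Substituting gives 0.0484·I_D² − 2.32·I_D + 8.94 = 0, with roots I_D = 4.24 or 43.6 mA.
The root I_D = 43.6 mA gives V_GS = -5.67 V ≤ V_t, so take I_D = 4.24 mA.
Then V_GS = 2.99 V and V_DS = V_DD − I_D(R_D+R_S) = 12 − 4.24×1.04 = 7.59 V.
Saturation requires V_DS ≥ V_GS − V_t = 2.06 V; 7.59 ≥ 2.06 ✓.

I_D ≈ 4.2 mA, V_DS ≈ 7.6 V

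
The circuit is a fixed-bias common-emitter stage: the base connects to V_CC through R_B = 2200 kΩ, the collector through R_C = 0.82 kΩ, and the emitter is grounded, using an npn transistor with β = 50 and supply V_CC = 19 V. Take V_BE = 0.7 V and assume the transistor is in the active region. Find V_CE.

V_CE ≈ 19 V

Base loop: V_CC = I_B·R_B + V_BE, so I_B = (19 − 0.7)/2200 kΩ = 0.00832 mA.
In the active region I_C = β·I_B = 50 × 0.00832 = 0.416 mA.
Collector loop: V_CE = V_CC − I_C·R_C = 19 − 0.416×0.82 = 18.7 V.
Since V_CE = 18.7 V > V_CE(sat) ≈ 0.2 V, the transistor is in the active region as assumed.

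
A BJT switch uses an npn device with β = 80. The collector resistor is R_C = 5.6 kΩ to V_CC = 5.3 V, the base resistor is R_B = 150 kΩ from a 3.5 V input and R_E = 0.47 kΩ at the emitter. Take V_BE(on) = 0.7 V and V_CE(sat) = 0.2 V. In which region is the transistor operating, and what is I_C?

Assume active: I_B = (3.5 − 0.7)/(150 + 81×0.47) = 0.0149 mA, I_C = β·I_B = 1.19 mA.
Then V_CE = 5.3 − 1.19×5.6 − 1.21×0.47 = -1.94 V < 0.2 V — the active assumption fails.
Re-solve with V_CE = 0.2 V. KCL at the emitter: V_E/R_E = (V_BB−0.7−V_E)/R_B + (V_CC−0.2−V_E)/R_C, giving V_E = 0.402 V.
I_C = (V_CC − 0.2 − V_E)/R_C = (5.1 − 0.402)/5.6 = 0.839 mA.
Check: I_B = (2.8 − 0.402)/150 = 0.016 mA, and β·I_B = 1.28 mA > I_C, confirming saturation.

saturation; I_C ≈ 0.84 mA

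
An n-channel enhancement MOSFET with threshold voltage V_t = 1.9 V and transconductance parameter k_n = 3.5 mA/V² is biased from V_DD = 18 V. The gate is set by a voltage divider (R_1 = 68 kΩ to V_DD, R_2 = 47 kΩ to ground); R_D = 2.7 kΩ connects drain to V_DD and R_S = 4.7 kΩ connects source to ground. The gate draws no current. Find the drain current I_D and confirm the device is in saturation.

V_G = V_DD·R_2/(R_1+R_2) = 18×47/115 = 7.36 V.
Assume saturation: I_D = (k_n/2)(V_GS − V_t)² with V_GS = V_G − I_D·R_S = 7.36 − 4.7·I_D.
Substituting gives 38.7·I_D² − 90.8·I_D + 52.1 = 0, with roots I_D = 1 or 1.35 mA.
The root I_D = 1.35 mA gives V_GS = 1.02 V ≤ V_t, so take I_D = 1 mA.
Then V_GS = 2.66 V and V_DS = V_DD − I_D(R_D+R_S) = 18 − 1×7.4 = 10.6 V.
Saturation requires V_DS ≥ V_GS − V_t = 0.756 V; 10.6 ≥ 0.756 ✓.

I_D ≈ 1 mA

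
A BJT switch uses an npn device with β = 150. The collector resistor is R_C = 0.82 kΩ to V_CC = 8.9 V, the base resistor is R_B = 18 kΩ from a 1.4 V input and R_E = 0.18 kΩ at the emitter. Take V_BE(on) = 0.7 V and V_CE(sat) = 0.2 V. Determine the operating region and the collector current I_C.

active; I_C ≈ 2.3 mA

Assume active. Base-emitter loop: I_B = (V_BB − V_BE)/(R_B + (β+1)R_E) = (1.4 − 0.7)/(18 + 151×0.18) = 0.0155 mA.
I_C = β·I_B = 150×0.0155 = 2.32 mA.
V_CE = V_CC − I_C·R_C − I_E·R_E = 8.9 − 2.32×0.82 − 2.34×0.18 = 6.57 V > V_CE(sat), so the active-region assumption holds.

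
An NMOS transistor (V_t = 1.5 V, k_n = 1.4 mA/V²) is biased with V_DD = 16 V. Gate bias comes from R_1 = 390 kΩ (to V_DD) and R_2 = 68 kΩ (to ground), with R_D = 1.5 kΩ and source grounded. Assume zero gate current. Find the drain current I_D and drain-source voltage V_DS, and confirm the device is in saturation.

V_G = V_DD·R_2/(R_1+R_2) = 16×68/458 = 2.38 V. With the source grounded, V_GS = V_G = 2.38 V.
Assume saturation: I_D = (k_n/2)(V_GS − V_t)² = (1.4/2)×(2.38 − 1.5)² = 0.7×0.876² = 0.537 mA.
V_DS = V_DD − I_D·R_D = 16 − 0.537×1.5 = 15.2 V.
Saturation requires V_DS ≥ V_GS − V_t = 0.876 V; 15.2 ≥ 0.876 ✓.

I_D ≈ 0.54 mA, V_DS ≈ 15 V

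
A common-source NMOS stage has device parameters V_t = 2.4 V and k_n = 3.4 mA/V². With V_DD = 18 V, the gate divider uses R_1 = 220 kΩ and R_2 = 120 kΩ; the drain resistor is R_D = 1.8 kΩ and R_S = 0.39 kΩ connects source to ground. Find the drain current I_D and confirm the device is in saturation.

I_D ≈ 5.5 mA

V_G = V_DD·R_2/(R_1+R_2) = 18×120/340 = 6.35 V.
Assume saturation: I_D = (k_n/2)(V_GS − V_t)² with V_GS = V_G − I_D·R_S = 6.35 − 0.39·I_D.
Substituting gives 0.259·I_D² − 6.24·I_D + 26.6 = 0, with roots I_D = 5.52 or 18.6 mA.
The root I_D = 18.6 mA gives V_GS = -0.91 V ≤ V_t, so take I_D = 5.52 mA.
Then V_GS = 4.2 V and V_DS = V_DD − I_D(R_D+R_S) = 18 − 5.52×2.19 = 5.92 V.
Saturation requires V_DS ≥ V_GS − V_t = 1.8 V; 5.92 ≥ 1.8 ✓.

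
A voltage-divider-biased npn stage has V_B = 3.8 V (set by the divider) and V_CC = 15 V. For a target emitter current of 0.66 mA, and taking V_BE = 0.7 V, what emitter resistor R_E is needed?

R_E ≈ 4.7 kΩ

V_E = V_B − V_BE = 3.8 − 0.7 = 3.1 V.
R_E = V_E / I_E = 3.1 / 0.66 = 4.7 kΩ.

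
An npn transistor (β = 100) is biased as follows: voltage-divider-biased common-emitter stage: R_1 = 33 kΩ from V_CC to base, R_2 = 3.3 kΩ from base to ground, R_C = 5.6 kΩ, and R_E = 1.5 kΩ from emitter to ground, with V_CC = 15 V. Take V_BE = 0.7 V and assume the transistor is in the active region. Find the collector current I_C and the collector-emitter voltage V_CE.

I_C ≈ 0.43 mA, V_CE ≈ 12 V

Thevenize the base divider: V_Th = V_CC·R_2/(R_1+R_2) = 15×3.3/36.3 = 1.36 V, R_Th = R_1‖R_2 = 3 kΩ.
Base-emitter loop: V_Th = I_B·R_Th + V_BE + (β+1)I_B·R_E, so I_B = (1.36 − 0.7) / (3 + 101×1.5) = 0.0043 mA.
I_C = β·I_B = 100×0.0043 = 0.43 mA, and I_E = (β+1)I_B = 0.434 mA.
V_CE = V_CC − I_C·R_C − I_E·R_E = 15 − 0.43×5.6 − 0.434×1.5 = 11.9 V.
V_CE = 11.9 V > 0.2 V confirms active-region operation.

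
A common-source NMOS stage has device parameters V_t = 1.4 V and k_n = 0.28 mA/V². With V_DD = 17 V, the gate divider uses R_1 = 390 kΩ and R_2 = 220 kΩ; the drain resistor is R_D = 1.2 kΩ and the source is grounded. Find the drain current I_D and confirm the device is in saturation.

I_D ≈ 3.1 mA

V_G = V_DD·R_2/(R_1+R_2) = 17×220/610 = 6.13 V. With the source grounded, V_GS = V_G = 6.13 V.
Assume saturation: I_D = (k_n/2)(V_GS − V_t)² = (0.28/2)×(6.13 − 1.4)² = 0.14×4.73² = 3.13 mA.
V_DS = V_DD − I_D·R_D = 17 − 3.13×1.2 = 13.2 V.
Saturation requires V_DS ≥ V_GS − V_t = 4.73 V; 13.2 ≥ 4.73 ✓.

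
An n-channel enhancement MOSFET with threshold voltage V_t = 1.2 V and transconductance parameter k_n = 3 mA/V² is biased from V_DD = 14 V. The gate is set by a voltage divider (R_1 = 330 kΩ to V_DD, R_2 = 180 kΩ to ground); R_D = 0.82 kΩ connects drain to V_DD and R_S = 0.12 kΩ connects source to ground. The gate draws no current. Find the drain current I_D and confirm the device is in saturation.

V_G = V_DD·R_2/(R_1+R_2) = 14×180/510 = 4.94 V.
Assume saturation: I_D = (k_n/2)(V_GS − V_t)² with V_GS = V_G − I_D·R_S = 4.94 − 0.12·I_D.
Substituting gives 0.0216·I_D² − 2.35·I_D + 21 = 0, with roots I_D = 9.84 or 98.8 mA.
The root I_D = 98.8 mA gives V_GS = -6.92 V ≤ V_t, so take I_D = 9.84 mA.
Then V_GS = 3.76 V and V_DS = V_DD − I_D(R_D+R_S) = 14 − 9.84×0.94 = 4.75 V.
Saturation requires V_DS ≥ V_GS − V_t = 2.56 V; 4.75 ≥ 2.56 ✓.

I_D ≈ 9.8 mA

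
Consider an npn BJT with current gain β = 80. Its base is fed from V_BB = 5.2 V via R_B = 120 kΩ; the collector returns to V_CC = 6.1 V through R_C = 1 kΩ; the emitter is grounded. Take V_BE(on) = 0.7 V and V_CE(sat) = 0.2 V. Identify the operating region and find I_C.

active; I_C ≈ 3 mA

Assume active. Base-emitter loop: I_B = (V_BB − V_BE)/R_B = (5.2 − 0.7)/120 = 0.0375 mA.
I_C = β·I_B = 80×0.0375 = 3 mA.
V_CE = V_CC − I_C·R_C = 6.1 − 3×1 = 3.1 V > V_CE(sat), so the active-region assumption holds.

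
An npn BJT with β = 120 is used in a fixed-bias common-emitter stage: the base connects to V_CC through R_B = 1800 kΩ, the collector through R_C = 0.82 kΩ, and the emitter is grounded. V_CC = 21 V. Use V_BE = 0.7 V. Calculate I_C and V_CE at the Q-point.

I_C ≈ 1.4 mA, V_CE ≈ 20 V

Base loop: V_CC = I_B·R_B + V_BE, so I_B = (21 − 0.7)/1800 kΩ = 0.0113 mA.
In the active region I_C = β·I_B = 120 × 0.0113 = 1.35 mA.
Collector loop: V_CE = V_CC − I_C·R_C = 21 − 1.35×0.82 = 19.9 V.
Since V_CE = 19.9 V > V_CE(sat) ≈ 0.2 V, the transistor is in the active region as assumed.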